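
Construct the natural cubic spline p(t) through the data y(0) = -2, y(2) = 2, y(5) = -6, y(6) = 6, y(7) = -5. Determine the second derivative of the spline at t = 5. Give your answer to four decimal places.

Write M_i for p''(x_i). With h_i = 2, 3, 1, 1 and divided differences Δ_i = 2, -8/3, 12, -11, the continuity of p' gives the tridiagonal system
  2·M_0 + 10·M_1 + 3·M_2 = 6(Δ_1 - Δ_0) = -28
  3·M_1 + 8·M_2 + 1·M_3 = 6(Δ_2 - Δ_1) = 88
  1·M_2 + 4·M_3 + 1·M_4 = 6(Δ_3 - Δ_2) = -138
Natural end conditions: M_0 = M_4 = 0.
Hence M_0 = 0, M_1 = -1169/137, M_2 = 2618/137, M_3 = -5381/137, M_4 = 0.

19.1095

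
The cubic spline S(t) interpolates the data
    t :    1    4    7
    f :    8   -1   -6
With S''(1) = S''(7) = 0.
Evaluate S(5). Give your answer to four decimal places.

Write M_i for S''(x_i). With h_i = 3, 3 and divided differences Δ_i = -3, -5/3, the continuity of S' gives the tridiagonal system
  3·M_0 + 12·M_1 + 3·M_2 = 6(Δ_1 - Δ_0) = 8
Natural end conditions: M_0 = M_2 = 0.
Forward elimination and back-substitution give M_0 = 0, M_1 = 2/3, M_2 = 0.
On [4, 7], S(t) = -1 - 7/3·(t - 4) + 1/3·(t - 4)² - 1/27·(t - 4)³.
With (t - 4) = 1: S(5) = -82/27.

-3.0370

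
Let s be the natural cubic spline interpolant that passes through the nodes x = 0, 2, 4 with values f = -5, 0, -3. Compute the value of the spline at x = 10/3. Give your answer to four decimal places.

Let σ_i = s''(x_i). Step sizes h_i = 2, 2; slopes of the chords Δ_i = (y_(i+1) - y_i)/h_i = 5/2, -3/2.
  2·σ_0 + 8·σ_1 + 2·σ_2 = 6(Δ_1 - Δ_0) = -24
Natural end conditions: σ_0 = σ_2 = 0.
Solving the tridiagonal system: σ_0 = 0, σ_1 = -3, σ_2 = 0.
On [2, 4], s(x) = 0 + 1/2·(x - 2) - 3/2·(x - 2)² + 1/4·(x - 2)³.
With (x - 2) = 4/3: s(10/3) = -38/27.

-1.4074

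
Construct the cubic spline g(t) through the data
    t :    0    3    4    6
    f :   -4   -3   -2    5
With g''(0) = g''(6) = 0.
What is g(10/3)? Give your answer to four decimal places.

Write M_i for g''(x_i). With h_i = 3, 1, 2 and divided differences Δ_i = 1/3, 1, 7/2, the continuity of g' gives the tridiagonal system
  3·M_0 + 8·M_1 + 1·M_2 = 6(Δ_1 - Δ_0) = 4
  1·M_1 + 6·M_2 + 2·M_3 = 6(Δ_2 - Δ_1) = 15
Natural end conditions: M_0 = M_3 = 0.
Solving: M_0 = 0, M_1 = 9/47, M_2 = 116/47, M_3 = 0.
On [3, 4], g(t) = -3 + 74/141·(t - 3) + 9/94·(t - 3)² + 107/282·(t - 3)³.
With (t - 3) = 1/3: g(10/3) = -10661/3807.

-2.8004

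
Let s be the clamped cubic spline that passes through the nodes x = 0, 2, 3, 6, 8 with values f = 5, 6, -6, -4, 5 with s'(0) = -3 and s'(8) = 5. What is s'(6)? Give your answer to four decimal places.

5.1618

Put σ_i = s'' at the i-th knot. Here h = (2, 1, 3, 2) and Δ = (1/2, -12, 2/3, 9/2), so the interior equations h_(i-1)·σ_(i-1) + 2(h_(i-1)+h_i)·σ_i + h_i·σ_(i+1) = 6(Δ_i − Δ_(i-1)) read
  2·σ_0 + 6·σ_1 + 1·σ_2 = 6(Δ_1 - Δ_0) = -75
  1·σ_1 + 8·σ_2 + 3·σ_3 = 6(Δ_2 - Δ_1) = 76
  3·σ_2 + 10·σ_3 + 2·σ_4 = 6(Δ_3 - Δ_2) = 23
Clamped end conditions give two more equations: 2h_0·σ_0 + h_0·σ_1 = 6(Δ_0 - s'(0)) = 21 and h_3·σ_3 + 2h_3·σ_4 = 6(s'(8) - Δ_3) = 3.
Forward elimination and back-substitution give σ_0 = 3073/204, σ_1 = -1001/51, σ_2 = 1289/102, σ_3 = -31/17, σ_4 = 113/68.
On [6, 8], s'(x) = b_3 + 2c_3·(x - 6) + 3d_3·(x - 6)² with b_3 = Δ_3 - h_3(2σ_3 + σ_4)/6 = 351/68, c_3 = σ_3/2 = -31/34, d_3 = (σ_4 - σ_3)/(6h_3) = 79/272. So s'(6) = 351/68.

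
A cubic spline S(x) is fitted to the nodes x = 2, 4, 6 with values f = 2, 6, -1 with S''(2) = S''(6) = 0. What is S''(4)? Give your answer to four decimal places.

Put σ_i = S'' at the i-th knot. Here h = (2, 2) and Δ = (2, -7/2), so the interior equations h_(i-1)·σ_(i-1) + 2(h_(i-1)+h_i)·σ_i + h_i·σ_(i+1) = 6(Δ_i − Δ_(i-1)) read
  2·σ_0 + 8·σ_1 + 2·σ_2 = 6(Δ_1 - Δ_0) = -33
Natural end conditions: σ_0 = σ_2 = 0.
Hence σ_0 = 0, σ_1 = -33/8, σ_2 = 0.

-4.1250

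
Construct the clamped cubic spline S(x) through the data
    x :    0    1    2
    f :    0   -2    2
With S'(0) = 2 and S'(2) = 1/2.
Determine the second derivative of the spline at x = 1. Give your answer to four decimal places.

Put M_i = S'' at the i-th knot. Here h = (1, 1) and Δ = (-2, 4), so the interior equations h_(i-1)·M_(i-1) + 2(h_(i-1)+h_i)·M_i + h_i·M_(i+1) = 6(Δ_i − Δ_(i-1)) read
  1·M_0 + 4·M_1 + 1·M_2 = 6(Δ_1 - Δ_0) = 36
Clamped end conditions give two more equations: 2h_0·M_0 + h_0·M_1 = 6(Δ_0 - S'(0)) = -24 and h_1·M_1 + 2h_1·M_2 = 6(S'(2) - Δ_1) = -21.
Solving the tridiagonal system: M_0 = -87/4, M_1 = 39/2, M_2 = -81/4.

19.5000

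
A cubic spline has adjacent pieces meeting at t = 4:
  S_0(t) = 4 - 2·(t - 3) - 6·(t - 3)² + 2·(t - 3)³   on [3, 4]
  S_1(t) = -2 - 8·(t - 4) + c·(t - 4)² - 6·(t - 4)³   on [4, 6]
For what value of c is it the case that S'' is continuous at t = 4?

S_0''(t) = -12 + 12·(t - 3), so S_0''(4) = 0. On the right, S_1''(4) = 2c, so c = 0.

0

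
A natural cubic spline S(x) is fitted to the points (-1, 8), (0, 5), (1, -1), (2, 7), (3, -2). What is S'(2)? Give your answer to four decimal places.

2.2143

Put σ_i = S'' at the i-th knot. Here h = (1, 1, 1, 1) and Δ = (-3, -6, 8, -9), so the interior equations h_(i-1)·σ_(i-1) + 2(h_(i-1)+h_i)·σ_i + h_i·σ_(i+1) = 6(Δ_i − Δ_(i-1)) read
  1·σ_0 + 4·σ_1 + 1·σ_2 = 6(Δ_1 - Δ_0) = -18
  1·σ_1 + 4·σ_2 + 1·σ_3 = 6(Δ_2 - Δ_1) = 84
  1·σ_2 + 4·σ_3 + 1·σ_4 = 6(Δ_3 - Δ_2) = -102
Natural end conditions: σ_0 = σ_4 = 0.
Solving: σ_0 = 0, σ_1 = -177/14, σ_2 = 228/7, σ_3 = -471/14, σ_4 = 0.
On [2, 3], S'(x) = b_3 + 2c_3·(x - 2) + 3d_3·(x - 2)² with b_3 = Δ_3 - h_3(2σ_3 + σ_4)/6 = 31/14, c_3 = σ_3/2 = -471/28, d_3 = (σ_4 - σ_3)/(6h_3) = 157/28. So S'(2) = 31/14.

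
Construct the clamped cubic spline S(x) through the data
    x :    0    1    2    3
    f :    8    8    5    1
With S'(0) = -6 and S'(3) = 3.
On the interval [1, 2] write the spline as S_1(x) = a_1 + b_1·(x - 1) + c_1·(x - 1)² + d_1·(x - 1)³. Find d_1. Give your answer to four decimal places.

With M_i denoting the second derivative at x_i, h_i = 1, 1, 1, and Δ_i = (y_(i+1) − y_i)/h_i = 0, -3, -4:
  1·M_0 + 4·M_1 + 1·M_2 = 6(Δ_1 - Δ_0) = -18
  1·M_1 + 4·M_2 + 1·M_3 = 6(Δ_2 - Δ_1) = -6
Clamped end conditions give two more equations: 2h_0·M_0 + h_0·M_1 = 6(Δ_0 - S'(0)) = 36 and h_2·M_2 + 2h_2·M_3 = 6(S'(3) - Δ_2) = 42.
Solving the tridiagonal system: M_0 = 112/5, M_1 = -44/5, M_2 = -26/5, M_3 = 118/5.
On [1, 2], with S_1(x) = a_1 + b_1·(x - 1) + c_1·(x - 1)² + d_1·(x - 1)³: c_1 = M_1/2 = -22/5, d_1 = (M_2 - M_1)/(6h_1) = 3/5, b_1 = Δ_1 - h_1(2M_1 + M_2)/6 = 4/5.

0.6000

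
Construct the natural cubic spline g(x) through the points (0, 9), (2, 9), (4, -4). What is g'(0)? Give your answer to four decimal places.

Put m_i = g'' at the i-th knot. Here h = (2, 2) and Δ = (0, -13/2), so the interior equations h_(i-1)·m_(i-1) + 2(h_(i-1)+h_i)·m_i + h_i·m_(i+1) = 6(Δ_i − Δ_(i-1)) read
  2·m_0 + 8·m_1 + 2·m_2 = 6(Δ_1 - Δ_0) = -39
Natural end conditions: m_0 = m_2 = 0.
Forward elimination and back-substitution give m_0 = 0, m_1 = -39/8, m_2 = 0.
On [0, 2], g'(x) = b_0 + 2c_0·x + 3d_0·x² with b_0 = Δ_0 - h_0(2m_0 + m_1)/6 = 13/8, c_0 = m_0/2 = 0, d_0 = (m_1 - m_0)/(6h_0) = -13/32. So g'(0) = 13/8.

1.6250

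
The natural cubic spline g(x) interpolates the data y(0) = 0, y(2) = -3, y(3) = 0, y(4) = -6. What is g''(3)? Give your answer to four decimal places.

-15.2609

Write M_i for g''(x_i). With h_i = 2, 1, 1 and divided differences Δ_i = -3/2, 3, -6, the continuity of g' gives the tridiagonal system
  2·M_0 + 6·M_1 + 1·M_2 = 6(Δ_1 - Δ_0) = 27
  1·M_1 + 4·M_2 + 1·M_3 = 6(Δ_2 - Δ_1) = -54
Natural end conditions: M_0 = M_3 = 0.
Solving: M_0 = 0, M_1 = 162/23, M_2 = -351/23, M_3 = 0.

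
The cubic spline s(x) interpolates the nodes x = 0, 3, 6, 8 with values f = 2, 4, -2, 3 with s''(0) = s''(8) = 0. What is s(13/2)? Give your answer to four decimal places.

With σ_i denoting the second derivative at x_i, h_i = 3, 3, 2, and Δ_i = (y_(i+1) − y_i)/h_i = 2/3, -2, 5/2:
  3·σ_0 + 12·σ_1 + 3·σ_2 = 6(Δ_1 - Δ_0) = -16
  3·σ_1 + 10·σ_2 + 2·σ_3 = 6(Δ_2 - Δ_1) = 27
Natural end conditions: σ_0 = σ_3 = 0.
Solving: σ_0 = 0, σ_1 = -241/111, σ_2 = 124/37, σ_3 = 0.
On [6, 8], s(x) = -2 + 59/222·(x - 6) + 62/37·(x - 6)² - 31/111·(x - 6)³.
With (x - 6) = 1/2: s(13/2) = -439/296.

-1.4831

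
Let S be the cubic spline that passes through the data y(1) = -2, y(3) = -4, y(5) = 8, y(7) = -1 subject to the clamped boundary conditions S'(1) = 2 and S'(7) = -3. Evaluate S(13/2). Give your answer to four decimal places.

With σ_i denoting the second derivative at x_i, h_i = 2, 2, 2, and Δ_i = (y_(i+1) − y_i)/h_i = -1, 6, -9/2:
  2·σ_0 + 8·σ_1 + 2·σ_2 = 6(Δ_1 - Δ_0) = 42
  2·σ_1 + 8·σ_2 + 2·σ_3 = 6(Δ_2 - Δ_1) = -63
Clamped end conditions give two more equations: 2h_0·σ_0 + h_0·σ_1 = 6(Δ_0 - S'(1)) = -18 and h_2·σ_2 + 2h_2·σ_3 = 6(S'(7) - Δ_2) = 9.
Hence σ_0 = -299/30, σ_1 = 164/15, σ_2 = -383/30, σ_3 = 259/30.
On [5, 7], S(x) = 8 + 17/15·(x - 5) - 383/60·(x - 5)² + 107/60·(x - 5)³.
With (x - 5) = 3/2: S(13/2) = 217/160.

1.3563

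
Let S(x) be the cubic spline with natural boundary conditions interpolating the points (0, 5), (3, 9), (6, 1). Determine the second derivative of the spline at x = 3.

Let m_i = S''(x_i). Step sizes h_i = 3, 3; slopes of the chords Δ_i = (y_(i+1) - y_i)/h_i = 4/3, -8/3.
  3·m_0 + 12·m_1 + 3·m_2 = 6(Δ_1 - Δ_0) = -24
Natural end conditions: m_0 = m_2 = 0.
Solving: m_0 = 0, m_1 = -2, m_2 = 0.

-2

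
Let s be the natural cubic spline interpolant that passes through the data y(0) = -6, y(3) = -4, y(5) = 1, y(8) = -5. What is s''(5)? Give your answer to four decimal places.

-3.0417

With m_i denoting the second derivative at x_i, h_i = 3, 2, 3, and Δ_i = (y_(i+1) − y_i)/h_i = 2/3, 5/2, -2:
  3·m_0 + 10·m_1 + 2·m_2 = 6(Δ_1 - Δ_0) = 11
  2·m_1 + 10·m_2 + 3·m_3 = 6(Δ_2 - Δ_1) = -27
Natural end conditions: m_0 = m_3 = 0.
Forward elimination and back-substitution give m_0 = 0, m_1 = 41/24, m_2 = -73/24, m_3 = 0.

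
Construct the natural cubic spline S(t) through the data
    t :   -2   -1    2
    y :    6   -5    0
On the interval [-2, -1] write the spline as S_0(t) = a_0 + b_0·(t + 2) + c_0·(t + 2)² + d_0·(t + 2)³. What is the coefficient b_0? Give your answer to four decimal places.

-12.5833

With M_i denoting the second derivative at x_i, h_i = 1, 3, and Δ_i = (y_(i+1) − y_i)/h_i = -11, 5/3:
  1·M_0 + 8·M_1 + 3·M_2 = 6(Δ_1 - Δ_0) = 76
Natural end conditions: M_0 = M_2 = 0.
Forward elimination and back-substitution give M_0 = 0, M_1 = 19/2, M_2 = 0.
On [-2, -1], with S_0(t) = a_0 + b_0·(t + 2) + c_0·(t + 2)² + d_0·(t + 2)³: c_0 = M_0/2 = 0, d_0 = (M_1 - M_0)/(6h_0) = 19/12, b_0 = Δ_0 - h_0(2M_0 + M_1)/6 = -151/12.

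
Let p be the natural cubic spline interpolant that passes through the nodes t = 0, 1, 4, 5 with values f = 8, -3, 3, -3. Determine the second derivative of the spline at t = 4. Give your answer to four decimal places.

Let M_i = p''(x_i). Step sizes h_i = 1, 3, 1; slopes of the chords Δ_i = (y_(i+1) - y_i)/h_i = -11, 2, -6.
  1·M_0 + 8·M_1 + 3·M_2 = 6(Δ_1 - Δ_0) = 78
  3·M_1 + 8·M_2 + 1·M_3 = 6(Δ_2 - Δ_1) = -48
Natural end conditions: M_0 = M_3 = 0.
Solving: M_0 = 0, M_1 = 768/55, M_2 = -618/55, M_3 = 0.

-11.2364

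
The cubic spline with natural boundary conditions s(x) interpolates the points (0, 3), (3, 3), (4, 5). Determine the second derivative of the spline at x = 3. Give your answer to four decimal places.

1.5000

Write M_i for s''(x_i). With h_i = 3, 1 and divided differences Δ_i = 0, 2, the continuity of s' gives the tridiagonal system
  3·M_0 + 8·M_1 + 1·M_2 = 6(Δ_1 - Δ_0) = 12
Natural end conditions: M_0 = M_2 = 0.
Hence M_0 = 0, M_1 = 3/2, M_2 = 0.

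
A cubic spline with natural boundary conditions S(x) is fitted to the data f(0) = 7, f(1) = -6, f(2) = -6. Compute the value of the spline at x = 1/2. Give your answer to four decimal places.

With M_i denoting the second derivative at x_i, h_i = 1, 1, and Δ_i = (y_(i+1) − y_i)/h_i = -13, 0:
  1·M_0 + 4·M_1 + 1·M_2 = 6(Δ_1 - Δ_0) = 78
Natural end conditions: M_0 = M_2 = 0.
Solving the tridiagonal system: M_0 = 0, M_1 = 39/2, M_2 = 0.
On [0, 1], S(x) = 7 - 65/4·x + 0·x² + 13/4·x³.
With x = 1/2: S(1/2) = -23/32.

-0.7188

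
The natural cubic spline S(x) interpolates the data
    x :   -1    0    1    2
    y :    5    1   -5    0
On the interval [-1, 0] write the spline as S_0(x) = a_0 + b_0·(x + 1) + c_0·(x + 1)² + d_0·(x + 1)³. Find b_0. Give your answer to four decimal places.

-2.7333

Let M_i = S''(x_i). Step sizes h_i = 1, 1, 1; slopes of the chords Δ_i = (y_(i+1) - y_i)/h_i = -4, -6, 5.
  1·M_0 + 4·M_1 + 1·M_2 = 6(Δ_1 - Δ_0) = -12
  1·M_1 + 4·M_2 + 1·M_3 = 6(Δ_2 - Δ_1) = 66
Natural end conditions: M_0 = M_3 = 0.
Forward elimination and back-substitution give M_0 = 0, M_1 = -38/5, M_2 = 92/5, M_3 = 0.
On [-1, 0], with S_0(x) = a_0 + b_0·(x + 1) + c_0·(x + 1)² + d_0·(x + 1)³: c_0 = M_0/2 = 0, d_0 = (M_1 - M_0)/(6h_0) = -19/15, b_0 = Δ_0 - h_0(2M_0 + M_1)/6 = -41/15.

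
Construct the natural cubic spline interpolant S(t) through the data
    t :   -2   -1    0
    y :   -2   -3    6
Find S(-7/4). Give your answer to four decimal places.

-2.8359

Put M_i = S'' at the i-th knot. Here h = (1, 1) and Δ = (-1, 9), so the interior equations h_(i-1)·M_(i-1) + 2(h_(i-1)+h_i)·M_i + h_i·M_(i+1) = 6(Δ_i − Δ_(i-1)) read
  1·M_0 + 4·M_1 + 1·M_2 = 6(Δ_1 - Δ_0) = 60
Natural end conditions: M_0 = M_2 = 0.
Forward elimination and back-substitution give M_0 = 0, M_1 = 15, M_2 = 0.
On [-2, -1], S(t) = -2 - 7/2·(t + 2) + 0·(t + 2)² + 5/2·(t + 2)³.
With (t + 2) = 1/4: S(-7/4) = -363/128.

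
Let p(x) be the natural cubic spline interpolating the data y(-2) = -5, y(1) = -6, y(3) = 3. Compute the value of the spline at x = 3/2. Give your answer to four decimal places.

-4.3844

Let M_i = p''(x_i). Step sizes h_i = 3, 2; slopes of the chords Δ_i = (y_(i+1) - y_i)/h_i = -1/3, 9/2.
  3·M_0 + 10·M_1 + 2·M_2 = 6(Δ_1 - Δ_0) = 29
Natural end conditions: M_0 = M_2 = 0.
Hence M_0 = 0, M_1 = 29/10, M_2 = 0.
On [1, 3], p(x) = -6 + 77/30·(x - 1) + 29/20·(x - 1)² - 29/120·(x - 1)³.
With (x - 1) = 1/2: p(3/2) = -1403/320.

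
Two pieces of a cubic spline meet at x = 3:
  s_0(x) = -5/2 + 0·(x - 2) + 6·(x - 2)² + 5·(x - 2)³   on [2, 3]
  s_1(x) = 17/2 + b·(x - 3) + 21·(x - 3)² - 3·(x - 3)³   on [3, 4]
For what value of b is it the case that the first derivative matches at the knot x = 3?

s_0'(x) = 0 + 12·(x - 2) + 15·(x - 2)², so s_0'(3) = 27. On the right, s_1'(3) = b, so b = 27.

27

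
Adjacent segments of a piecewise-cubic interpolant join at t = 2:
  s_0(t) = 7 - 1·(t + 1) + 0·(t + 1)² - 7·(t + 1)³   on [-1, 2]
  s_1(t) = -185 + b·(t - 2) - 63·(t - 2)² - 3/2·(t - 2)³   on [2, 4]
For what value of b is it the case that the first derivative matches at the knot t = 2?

s_0'(t) = -1 + 0·(t + 1) - 21·(t + 1)², so s_0'(2) = -190. On the right, s_1'(2) = b, so b = -190.

-190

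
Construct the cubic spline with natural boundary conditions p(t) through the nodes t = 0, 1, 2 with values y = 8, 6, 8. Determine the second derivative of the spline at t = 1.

Put M_i = p'' at the i-th knot. Here h = (1, 1) and Δ = (-2, 2), so the interior equations h_(i-1)·M_(i-1) + 2(h_(i-1)+h_i)·M_i + h_i·M_(i+1) = 6(Δ_i − Δ_(i-1)) read
  1·M_0 + 4·M_1 + 1·M_2 = 6(Δ_1 - Δ_0) = 24
Natural end conditions: M_0 = M_2 = 0.
Forward elimination and back-substitution give M_0 = 0, M_1 = 6, M_2 = 0.

6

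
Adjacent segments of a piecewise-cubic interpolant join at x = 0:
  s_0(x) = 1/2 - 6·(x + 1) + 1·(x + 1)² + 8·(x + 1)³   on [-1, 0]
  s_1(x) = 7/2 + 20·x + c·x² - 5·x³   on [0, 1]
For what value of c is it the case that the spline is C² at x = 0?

s_0''(x) = 2 + 48·(x + 1), so s_0''(0) = 50. On the right, s_1''(0) = 2c, so c = 25.

25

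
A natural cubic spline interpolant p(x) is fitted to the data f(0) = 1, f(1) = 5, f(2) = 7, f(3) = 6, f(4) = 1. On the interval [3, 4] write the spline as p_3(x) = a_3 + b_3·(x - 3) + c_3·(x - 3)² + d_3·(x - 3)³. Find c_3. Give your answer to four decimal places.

Put M_i = p'' at the i-th knot. Here h = (1, 1, 1, 1) and Δ = (4, 2, -1, -5), so the interior equations h_(i-1)·M_(i-1) + 2(h_(i-1)+h_i)·M_i + h_i·M_(i+1) = 6(Δ_i − Δ_(i-1)) read
  1·M_0 + 4·M_1 + 1·M_2 = 6(Δ_1 - Δ_0) = -12
  1·M_1 + 4·M_2 + 1·M_3 = 6(Δ_2 - Δ_1) = -18
  1·M_2 + 4·M_3 + 1·M_4 = 6(Δ_3 - Δ_2) = -24
Natural end conditions: M_0 = M_4 = 0.
Forward elimination and back-substitution give M_0 = 0, M_1 = -33/14, M_2 = -18/7, M_3 = -75/14, M_4 = 0.
On [3, 4], with p_3(x) = a_3 + b_3·(x - 3) + c_3·(x - 3)² + d_3·(x - 3)³: c_3 = M_3/2 = -75/28, d_3 = (M_4 - M_3)/(6h_3) = 25/28, b_3 = Δ_3 - h_3(2M_3 + M_4)/6 = -45/14.

-2.6786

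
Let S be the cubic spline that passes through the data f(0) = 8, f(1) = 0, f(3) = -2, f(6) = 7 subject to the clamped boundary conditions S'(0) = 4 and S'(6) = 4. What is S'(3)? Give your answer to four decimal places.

3.2105

Let m_i = S''(x_i). Step sizes h_i = 1, 2, 3; slopes of the chords Δ_i = (y_(i+1) - y_i)/h_i = -8, -1, 3.
  1·m_0 + 6·m_1 + 2·m_2 = 6(Δ_1 - Δ_0) = 42
  2·m_1 + 10·m_2 + 3·m_3 = 6(Δ_2 - Δ_1) = 24
Clamped end conditions give two more equations: 2h_0·m_0 + h_0·m_1 = 6(Δ_0 - S'(0)) = -72 and h_2·m_2 + 2h_2·m_3 = 6(S'(6) - Δ_2) = 6.
Forward elimination and back-substitution give m_0 = -822/19, m_1 = 276/19, m_2 = -18/19, m_3 = 28/19.
On [3, 6], S'(x) = b_2 + 2c_2·(x - 3) + 3d_2·(x - 3)² with b_2 = Δ_2 - h_2(2m_2 + m_3)/6 = 61/19, c_2 = m_2/2 = -9/19, d_2 = (m_3 - m_2)/(6h_2) = 23/171. So S'(3) = 61/19.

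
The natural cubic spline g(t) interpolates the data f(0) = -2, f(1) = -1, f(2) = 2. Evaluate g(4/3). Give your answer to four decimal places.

-0.1852

Put σ_i = g'' at the i-th knot. Here h = (1, 1) and Δ = (1, 3), so the interior equations h_(i-1)·σ_(i-1) + 2(h_(i-1)+h_i)·σ_i + h_i·σ_(i+1) = 6(Δ_i − Δ_(i-1)) read
  1·σ_0 + 4·σ_1 + 1·σ_2 = 6(Δ_1 - Δ_0) = 12
Natural end conditions: σ_0 = σ_2 = 0.
Hence σ_0 = 0, σ_1 = 3, σ_2 = 0.
On [1, 2], g(t) = -1 + 2·(t - 1) + 3/2·(t - 1)² - 1/2·(t - 1)³.
With (t - 1) = 1/3: g(4/3) = -5/27.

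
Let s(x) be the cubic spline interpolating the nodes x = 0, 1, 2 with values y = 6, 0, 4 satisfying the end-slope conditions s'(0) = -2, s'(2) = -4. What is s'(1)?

0

Write m_i for s''(x_i). With h_i = 1, 1 and divided differences Δ_i = -6, 4, the continuity of s' gives the tridiagonal system
  1·m_0 + 4·m_1 + 1·m_2 = 6(Δ_1 - Δ_0) = 60
Clamped end conditions give two more equations: 2h_0·m_0 + h_0·m_1 = 6(Δ_0 - s'(0)) = -24 and h_1·m_1 + 2h_1·m_2 = 6(s'(2) - Δ_1) = -48.
Solving: m_0 = -28, m_1 = 32, m_2 = -40.
On [1, 2], s'(x) = b_1 + 2c_1·(x - 1) + 3d_1·(x - 1)² with b_1 = Δ_1 - h_1(2m_1 + m_2)/6 = 0, c_1 = m_1/2 = 16, d_1 = (m_2 - m_1)/(6h_1) = -12. So s'(1) = 0.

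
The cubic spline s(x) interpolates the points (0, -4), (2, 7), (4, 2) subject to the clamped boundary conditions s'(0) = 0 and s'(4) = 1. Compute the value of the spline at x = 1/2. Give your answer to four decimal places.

Write σ_i for s''(x_i). With h_i = 2, 2 and divided differences Δ_i = 11/2, -5/2, the continuity of s' gives the tridiagonal system
  2·σ_0 + 8·σ_1 + 2·σ_2 = 6(Δ_1 - Δ_0) = -48
Clamped end conditions give two more equations: 2h_0·σ_0 + h_0·σ_1 = 6(Δ_0 - s'(0)) = 33 and h_1·σ_1 + 2h_1·σ_2 = 6(s'(4) - Δ_1) = 21.
Solving: σ_0 = 29/2, σ_1 = -25/2, σ_2 = 23/2.
On [0, 2], s(x) = -4 + 0·x + 29/4·x² - 9/4·x³.
With x = 1/2: s(1/2) = -79/32.

-2.4688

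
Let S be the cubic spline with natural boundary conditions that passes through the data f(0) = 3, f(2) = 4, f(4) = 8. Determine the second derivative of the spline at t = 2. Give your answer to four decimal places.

1.1250

Put m_i = S'' at the i-th knot. Here h = (2, 2) and Δ = (1/2, 2), so the interior equations h_(i-1)·m_(i-1) + 2(h_(i-1)+h_i)·m_i + h_i·m_(i+1) = 6(Δ_i − Δ_(i-1)) read
  2·m_0 + 8·m_1 + 2·m_2 = 6(Δ_1 - Δ_0) = 9
Natural end conditions: m_0 = m_2 = 0.
Solving: m_0 = 0, m_1 = 9/8, m_2 = 0.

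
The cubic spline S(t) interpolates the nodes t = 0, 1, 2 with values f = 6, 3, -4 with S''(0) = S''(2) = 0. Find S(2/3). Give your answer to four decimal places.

4.3704

Put M_i = S'' at the i-th knot. Here h = (1, 1) and Δ = (-3, -7), so the interior equations h_(i-1)·M_(i-1) + 2(h_(i-1)+h_i)·M_i + h_i·M_(i+1) = 6(Δ_i − Δ_(i-1)) read
  1·M_0 + 4·M_1 + 1·M_2 = 6(Δ_1 - Δ_0) = -24
Natural end conditions: M_0 = M_2 = 0.
Hence M_0 = 0, M_1 = -6, M_2 = 0.
On [0, 1], S(t) = 6 - 2·t + 0·t² - 1·t³.
With t = 2/3: S(2/3) = 118/27.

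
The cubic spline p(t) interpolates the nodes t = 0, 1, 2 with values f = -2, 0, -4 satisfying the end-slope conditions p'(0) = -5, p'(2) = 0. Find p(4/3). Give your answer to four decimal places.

Write M_i for p''(x_i). With h_i = 1, 1 and divided differences Δ_i = 2, -4, the continuity of p' gives the tridiagonal system
  1·M_0 + 4·M_1 + 1·M_2 = 6(Δ_1 - Δ_0) = -36
Clamped end conditions give two more equations: 2h_0·M_0 + h_0·M_1 = 6(Δ_0 - p'(0)) = 42 and h_1·M_1 + 2h_1·M_2 = 6(p'(2) - Δ_1) = 24.
Forward elimination and back-substitution give M_0 = 65/2, M_1 = -23, M_2 = 47/2.
On [1, 2], p(t) = 0 - 1/4·(t - 1) - 23/2·(t - 1)² + 31/4·(t - 1)³.
With (t - 1) = 1/3: p(4/3) = -29/27.

-1.0741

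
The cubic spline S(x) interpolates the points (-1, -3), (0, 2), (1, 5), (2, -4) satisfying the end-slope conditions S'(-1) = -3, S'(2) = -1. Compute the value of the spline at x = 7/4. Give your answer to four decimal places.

Put σ_i = S'' at the i-th knot. Here h = (1, 1, 1) and Δ = (5, 3, -9), so the interior equations h_(i-1)·σ_(i-1) + 2(h_(i-1)+h_i)·σ_i + h_i·σ_(i+1) = 6(Δ_i − Δ_(i-1)) read
  1·σ_0 + 4·σ_1 + 1·σ_2 = 6(Δ_1 - Δ_0) = -12
  1·σ_1 + 4·σ_2 + 1·σ_3 = 6(Δ_2 - Δ_1) = -72
Clamped end conditions give two more equations: 2h_0·σ_0 + h_0·σ_1 = 6(Δ_0 - S'(-1)) = 48 and h_2·σ_2 + 2h_2·σ_3 = 6(S'(2) - Δ_2) = 48.
Hence σ_0 = 76/3, σ_1 = -8/3, σ_2 = -80/3, σ_3 = 112/3.
On [1, 2], S(x) = 5 - 19/3·(x - 1) - 40/3·(x - 1)² + 32/3·(x - 1)³.
With (x - 1) = 3/4: S(7/4) = -11/4.

-2.7500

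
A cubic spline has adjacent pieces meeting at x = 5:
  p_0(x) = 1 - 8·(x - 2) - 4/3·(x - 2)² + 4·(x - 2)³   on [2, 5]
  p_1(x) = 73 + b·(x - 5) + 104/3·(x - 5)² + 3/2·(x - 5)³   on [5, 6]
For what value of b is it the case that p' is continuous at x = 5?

92

p_0'(x) = -8 - 8/3·(x - 2) + 12·(x - 2)², so p_0'(5) = 92. On the right, p_1'(5) = b, so b = 92.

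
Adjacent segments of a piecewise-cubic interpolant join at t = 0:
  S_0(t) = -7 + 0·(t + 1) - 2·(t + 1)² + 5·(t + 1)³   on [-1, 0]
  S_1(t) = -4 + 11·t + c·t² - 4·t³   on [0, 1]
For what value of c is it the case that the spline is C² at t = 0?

S_0''(t) = -4 + 30·(t + 1), so S_0''(0) = 26. On the right, S_1''(0) = 2c, so c = 13.

13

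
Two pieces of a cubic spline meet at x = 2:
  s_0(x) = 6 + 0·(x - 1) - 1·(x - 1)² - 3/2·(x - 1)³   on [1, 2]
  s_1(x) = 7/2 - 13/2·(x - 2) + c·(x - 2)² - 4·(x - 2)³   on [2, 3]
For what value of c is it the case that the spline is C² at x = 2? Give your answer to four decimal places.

-5.5000

s_0''(x) = -2 - 9·(x - 1), so s_0''(2) = -11. On the right, s_1''(2) = 2c, so c = -11/2.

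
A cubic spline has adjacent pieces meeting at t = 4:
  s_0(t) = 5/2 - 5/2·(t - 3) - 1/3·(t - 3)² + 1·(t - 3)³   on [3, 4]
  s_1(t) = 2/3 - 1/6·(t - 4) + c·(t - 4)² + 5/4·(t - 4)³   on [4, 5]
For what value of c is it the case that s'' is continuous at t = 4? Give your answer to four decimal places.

s_0''(t) = -2/3 + 6·(t - 3), so s_0''(4) = 16/3. On the right, s_1''(4) = 2c, so c = 8/3.

2.6667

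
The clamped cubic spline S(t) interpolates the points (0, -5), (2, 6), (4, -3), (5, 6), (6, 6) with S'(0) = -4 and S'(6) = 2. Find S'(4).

With M_i denoting the second derivative at x_i, h_i = 2, 2, 1, 1, and Δ_i = (y_(i+1) − y_i)/h_i = 11/2, -9/2, 9, 0:
  2·M_0 + 8·M_1 + 2·M_2 = 6(Δ_1 - Δ_0) = -60
  2·M_1 + 6·M_2 + 1·M_3 = 6(Δ_2 - Δ_1) = 81
  1·M_2 + 4·M_3 + 1·M_4 = 6(Δ_3 - Δ_2) = -54
Clamped end conditions give two more equations: 2h_0·M_0 + h_0·M_1 = 6(Δ_0 - S'(0)) = 57 and h_3·M_3 + 2h_3·M_4 = 6(S'(6) - Δ_3) = 12.
Forward elimination and back-substitution give M_0 = 24, M_1 = -39/2, M_2 = 24, M_3 = -24, M_4 = 18.
On [4, 5], S'(t) = b_2 + 2c_2·(t - 4) + 3d_2·(t - 4)² with b_2 = Δ_2 - h_2(2M_2 + M_3)/6 = 5, c_2 = M_2/2 = 12, d_2 = (M_3 - M_2)/(6h_2) = -8. So S'(4) = 5.

5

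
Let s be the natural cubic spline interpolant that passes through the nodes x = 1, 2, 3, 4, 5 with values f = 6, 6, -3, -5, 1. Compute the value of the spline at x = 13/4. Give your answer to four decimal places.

Put σ_i = s'' at the i-th knot. Here h = (1, 1, 1, 1) and Δ = (0, -9, -2, 6), so the interior equations h_(i-1)·σ_(i-1) + 2(h_(i-1)+h_i)·σ_i + h_i·σ_(i+1) = 6(Δ_i − Δ_(i-1)) read
  1·σ_0 + 4·σ_1 + 1·σ_2 = 6(Δ_1 - Δ_0) = -54
  1·σ_1 + 4·σ_2 + 1·σ_3 = 6(Δ_2 - Δ_1) = 42
  1·σ_2 + 4·σ_3 + 1·σ_4 = 6(Δ_3 - Δ_2) = 48
Natural end conditions: σ_0 = σ_4 = 0.
Hence σ_0 = 0, σ_1 = -465/28, σ_2 = 87/7, σ_3 = 249/28, σ_4 = 0.
On [3, 4], s(x) = -3 - 61/8·(x - 3) + 87/14·(x - 3)² - 33/56·(x - 3)³.
With (x - 3) = 1/4: s(13/4) = -16225/3584.

-4.5271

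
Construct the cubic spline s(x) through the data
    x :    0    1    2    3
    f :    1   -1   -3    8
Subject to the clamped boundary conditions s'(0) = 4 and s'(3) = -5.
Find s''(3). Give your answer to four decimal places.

-66.8000

With m_i denoting the second derivative at x_i, h_i = 1, 1, 1, and Δ_i = (y_(i+1) − y_i)/h_i = -2, -2, 11:
  1·m_0 + 4·m_1 + 1·m_2 = 6(Δ_1 - Δ_0) = 0
  1·m_1 + 4·m_2 + 1·m_3 = 6(Δ_2 - Δ_1) = 78
Clamped end conditions give two more equations: 2h_0·m_0 + h_0·m_1 = 6(Δ_0 - s'(0)) = -36 and h_2·m_2 + 2h_2·m_3 = 6(s'(3) - Δ_2) = -96.
Solving the tridiagonal system: m_0 = -76/5, m_1 = -28/5, m_2 = 188/5, m_3 = -334/5.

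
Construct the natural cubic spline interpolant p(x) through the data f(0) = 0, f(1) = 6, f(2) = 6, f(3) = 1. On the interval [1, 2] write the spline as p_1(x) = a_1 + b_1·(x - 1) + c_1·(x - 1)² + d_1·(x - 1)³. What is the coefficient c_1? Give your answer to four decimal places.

Put m_i = p'' at the i-th knot. Here h = (1, 1, 1) and Δ = (6, 0, -5), so the interior equations h_(i-1)·m_(i-1) + 2(h_(i-1)+h_i)·m_i + h_i·m_(i+1) = 6(Δ_i − Δ_(i-1)) read
  1·m_0 + 4·m_1 + 1·m_2 = 6(Δ_1 - Δ_0) = -36
  1·m_1 + 4·m_2 + 1·m_3 = 6(Δ_2 - Δ_1) = -30
Natural end conditions: m_0 = m_3 = 0.
Forward elimination and back-substitution give m_0 = 0, m_1 = -38/5, m_2 = -28/5, m_3 = 0.
On [1, 2], with p_1(x) = a_1 + b_1·(x - 1) + c_1·(x - 1)² + d_1·(x - 1)³: c_1 = m_1/2 = -19/5, d_1 = (m_2 - m_1)/(6h_1) = 1/3, b_1 = Δ_1 - h_1(2m_1 + m_2)/6 = 52/15.

-3.8000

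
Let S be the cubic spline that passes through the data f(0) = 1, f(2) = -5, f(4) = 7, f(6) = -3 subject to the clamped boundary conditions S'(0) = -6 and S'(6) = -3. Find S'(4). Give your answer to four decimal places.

0.6000

With M_i denoting the second derivative at x_i, h_i = 2, 2, 2, and Δ_i = (y_(i+1) − y_i)/h_i = -3, 6, -5:
  2·M_0 + 8·M_1 + 2·M_2 = 6(Δ_1 - Δ_0) = 54
  2·M_1 + 8·M_2 + 2·M_3 = 6(Δ_2 - Δ_1) = -66
Clamped end conditions give two more equations: 2h_0·M_0 + h_0·M_1 = 6(Δ_0 - S'(0)) = 18 and h_2·M_2 + 2h_2·M_3 = 6(S'(6) - Δ_2) = 12.
Forward elimination and back-substitution give M_0 = -3/5, M_1 = 51/5, M_2 = -66/5, M_3 = 48/5.
On [4, 6], S'(t) = b_2 + 2c_2·(t - 4) + 3d_2·(t - 4)² with b_2 = Δ_2 - h_2(2M_2 + M_3)/6 = 3/5, c_2 = M_2/2 = -33/5, d_2 = (M_3 - M_2)/(6h_2) = 19/10. So S'(4) = 3/5.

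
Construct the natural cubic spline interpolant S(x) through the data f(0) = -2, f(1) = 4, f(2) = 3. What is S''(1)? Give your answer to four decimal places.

-10.5000

Write σ_i for S''(x_i). With h_i = 1, 1 and divided differences Δ_i = 6, -1, the continuity of S' gives the tridiagonal system
  1·σ_0 + 4·σ_1 + 1·σ_2 = 6(Δ_1 - Δ_0) = -42
Natural end conditions: σ_0 = σ_2 = 0.
Solving: σ_0 = 0, σ_1 = -21/2, σ_2 = 0.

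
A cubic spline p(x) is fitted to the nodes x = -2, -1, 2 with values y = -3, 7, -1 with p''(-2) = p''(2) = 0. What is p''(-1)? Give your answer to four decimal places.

-9.5000

Put σ_i = p'' at the i-th knot. Here h = (1, 3) and Δ = (10, -8/3), so the interior equations h_(i-1)·σ_(i-1) + 2(h_(i-1)+h_i)·σ_i + h_i·σ_(i+1) = 6(Δ_i − Δ_(i-1)) read
  1·σ_0 + 8·σ_1 + 3·σ_2 = 6(Δ_1 - Δ_0) = -76
Natural end conditions: σ_0 = σ_2 = 0.
Solving the tridiagonal system: σ_0 = 0, σ_1 = -19/2, σ_2 = 0.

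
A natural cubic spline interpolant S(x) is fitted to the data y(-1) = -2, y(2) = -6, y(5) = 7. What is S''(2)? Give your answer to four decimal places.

2.8333

Write M_i for S''(x_i). With h_i = 3, 3 and divided differences Δ_i = -4/3, 13/3, the continuity of S' gives the tridiagonal system
  3·M_0 + 12·M_1 + 3·M_2 = 6(Δ_1 - Δ_0) = 34
Natural end conditions: M_0 = M_2 = 0.
Solving the tridiagonal system: M_0 = 0, M_1 = 17/6, M_2 = 0.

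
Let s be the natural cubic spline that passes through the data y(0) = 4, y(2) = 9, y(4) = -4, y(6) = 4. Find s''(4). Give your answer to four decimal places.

With M_i denoting the second derivative at x_i, h_i = 2, 2, 2, and Δ_i = (y_(i+1) − y_i)/h_i = 5/2, -13/2, 4:
  2·M_0 + 8·M_1 + 2·M_2 = 6(Δ_1 - Δ_0) = -54
  2·M_1 + 8·M_2 + 2·M_3 = 6(Δ_2 - Δ_1) = 63
Natural end conditions: M_0 = M_3 = 0.
Hence M_0 = 0, M_1 = -93/10, M_2 = 51/5, M_3 = 0.

10.2000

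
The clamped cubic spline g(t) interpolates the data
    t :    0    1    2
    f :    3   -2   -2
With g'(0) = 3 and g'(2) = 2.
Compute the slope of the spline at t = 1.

-5

Put M_i = g'' at the i-th knot. Here h = (1, 1) and Δ = (-5, 0), so the interior equations h_(i-1)·M_(i-1) + 2(h_(i-1)+h_i)·M_i + h_i·M_(i+1) = 6(Δ_i − Δ_(i-1)) read
  1·M_0 + 4·M_1 + 1·M_2 = 6(Δ_1 - Δ_0) = 30
Clamped end conditions give two more equations: 2h_0·M_0 + h_0·M_1 = 6(Δ_0 - g'(0)) = -48 and h_1·M_1 + 2h_1·M_2 = 6(g'(2) - Δ_1) = 12.
Hence M_0 = -32, M_1 = 16, M_2 = -2.
On [1, 2], g'(t) = b_1 + 2c_1·(t - 1) + 3d_1·(t - 1)² with b_1 = Δ_1 - h_1(2M_1 + M_2)/6 = -5, c_1 = M_1/2 = 8, d_1 = (M_2 - M_1)/(6h_1) = -3. So g'(1) = -5.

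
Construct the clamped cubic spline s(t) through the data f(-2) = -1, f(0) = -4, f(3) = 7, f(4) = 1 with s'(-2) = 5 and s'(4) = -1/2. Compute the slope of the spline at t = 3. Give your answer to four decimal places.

-5.2372

Let σ_i = s''(x_i). Step sizes h_i = 2, 3, 1; slopes of the chords Δ_i = (y_(i+1) - y_i)/h_i = -3/2, 11/3, -6.
  2·σ_0 + 10·σ_1 + 3·σ_2 = 6(Δ_1 - Δ_0) = 31
  3·σ_1 + 8·σ_2 + 1·σ_3 = 6(Δ_2 - Δ_1) = -58
Clamped end conditions give two more equations: 2h_0·σ_0 + h_0·σ_1 = 6(Δ_0 - s'(-2)) = -39 and h_2·σ_2 + 2h_2·σ_3 = 6(s'(4) - Δ_2) = 33.
Hence σ_0 = -581/39, σ_1 = 803/78, σ_2 = -548/39, σ_3 = 1835/78.
On [3, 4], s'(t) = b_2 + 2c_2·(t - 3) + 3d_2·(t - 3)² with b_2 = Δ_2 - h_2(2σ_2 + σ_3)/6 = -817/156, c_2 = σ_2/2 = -274/39, d_2 = (σ_3 - σ_2)/(6h_2) = 977/156. So s'(3) = -817/156.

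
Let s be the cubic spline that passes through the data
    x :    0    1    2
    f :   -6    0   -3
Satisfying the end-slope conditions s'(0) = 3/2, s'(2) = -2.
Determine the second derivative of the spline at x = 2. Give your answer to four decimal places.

Put M_i = s'' at the i-th knot. Here h = (1, 1) and Δ = (6, -3), so the interior equations h_(i-1)·M_(i-1) + 2(h_(i-1)+h_i)·M_i + h_i·M_(i+1) = 6(Δ_i − Δ_(i-1)) read
  1·M_0 + 4·M_1 + 1·M_2 = 6(Δ_1 - Δ_0) = -54
Clamped end conditions give two more equations: 2h_0·M_0 + h_0·M_1 = 6(Δ_0 - s'(0)) = 27 and h_1·M_1 + 2h_1·M_2 = 6(s'(2) - Δ_1) = 6.
Forward elimination and back-substitution give M_0 = 101/4, M_1 = -47/2, M_2 = 59/4.

14.7500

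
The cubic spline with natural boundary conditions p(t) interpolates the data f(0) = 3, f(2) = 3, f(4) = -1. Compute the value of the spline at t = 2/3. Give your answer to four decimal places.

3.2963

With M_i denoting the second derivative at x_i, h_i = 2, 2, and Δ_i = (y_(i+1) − y_i)/h_i = 0, -2:
  2·M_0 + 8·M_1 + 2·M_2 = 6(Δ_1 - Δ_0) = -12
Natural end conditions: M_0 = M_2 = 0.
Solving the tridiagonal system: M_0 = 0, M_1 = -3/2, M_2 = 0.
On [0, 2], p(t) = 3 + 1/2·t + 0·t² - 1/8·t³.
With t = 2/3: p(2/3) = 89/27.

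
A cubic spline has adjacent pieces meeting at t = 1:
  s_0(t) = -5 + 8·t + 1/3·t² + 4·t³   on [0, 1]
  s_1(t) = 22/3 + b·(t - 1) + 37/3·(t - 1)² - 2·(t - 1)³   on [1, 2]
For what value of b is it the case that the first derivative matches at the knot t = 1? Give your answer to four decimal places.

20.6667

s_0'(t) = 8 + 2/3·t + 12·t², so s_0'(1) = 62/3. On the right, s_1'(1) = b, so b = 62/3.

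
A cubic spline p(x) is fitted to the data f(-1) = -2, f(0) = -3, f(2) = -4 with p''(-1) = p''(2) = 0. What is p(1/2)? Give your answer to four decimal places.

Let M_i = p''(x_i). Step sizes h_i = 1, 2; slopes of the chords Δ_i = (y_(i+1) - y_i)/h_i = -1, -1/2.
  1·M_0 + 6·M_1 + 2·M_2 = 6(Δ_1 - Δ_0) = 3
Natural end conditions: M_0 = M_2 = 0.
Hence M_0 = 0, M_1 = 1/2, M_2 = 0.
On [0, 2], p(x) = -3 - 5/6·x + 1/4·x² - 1/24·x³.
With x = 1/2: p(1/2) = -215/64.

-3.3594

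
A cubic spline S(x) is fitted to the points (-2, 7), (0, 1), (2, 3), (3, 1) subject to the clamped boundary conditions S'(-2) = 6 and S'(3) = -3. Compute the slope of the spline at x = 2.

0

Let M_i = S''(x_i). Step sizes h_i = 2, 2, 1; slopes of the chords Δ_i = (y_(i+1) - y_i)/h_i = -3, 1, -2.
  2·M_0 + 8·M_1 + 2·M_2 = 6(Δ_1 - Δ_0) = 24
  2·M_1 + 6·M_2 + 1·M_3 = 6(Δ_2 - Δ_1) = -18
Clamped end conditions give two more equations: 2h_0·M_0 + h_0·M_1 = 6(Δ_0 - S'(-2)) = -54 and h_2·M_2 + 2h_2·M_3 = 6(S'(3) - Δ_2) = -6.
Solving: M_0 = -18, M_1 = 9, M_2 = -6, M_3 = 0.
On [2, 3], S'(x) = b_2 + 2c_2·(x - 2) + 3d_2·(x - 2)² with b_2 = Δ_2 - h_2(2M_2 + M_3)/6 = 0, c_2 = M_2/2 = -3, d_2 = (M_3 - M_2)/(6h_2) = 1. So S'(2) = 0.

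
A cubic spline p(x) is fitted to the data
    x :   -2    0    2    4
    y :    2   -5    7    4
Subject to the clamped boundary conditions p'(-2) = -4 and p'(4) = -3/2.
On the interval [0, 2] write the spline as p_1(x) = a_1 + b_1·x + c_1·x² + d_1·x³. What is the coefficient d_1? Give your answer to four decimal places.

Let σ_i = p''(x_i). Step sizes h_i = 2, 2, 2; slopes of the chords Δ_i = (y_(i+1) - y_i)/h_i = -7/2, 6, -3/2.
  2·σ_0 + 8·σ_1 + 2·σ_2 = 6(Δ_1 - Δ_0) = 57
  2·σ_1 + 8·σ_2 + 2·σ_3 = 6(Δ_2 - Δ_1) = -45
Clamped end conditions give two more equations: 2h_0·σ_0 + h_0·σ_1 = 6(Δ_0 - p'(-2)) = 3 and h_2·σ_2 + 2h_2·σ_3 = 6(p'(4) - Δ_2) = 0.
Solving: σ_0 = -137/30, σ_1 = 319/30, σ_2 = -142/15, σ_3 = 71/15.
On [0, 2], with p_1(x) = a_1 + b_1·x + c_1·x² + d_1·x³: c_1 = σ_1/2 = 319/60, d_1 = (σ_2 - σ_1)/(6h_1) = -67/40, b_1 = Δ_1 - h_1(2σ_1 + σ_2)/6 = 31/15.

-1.6750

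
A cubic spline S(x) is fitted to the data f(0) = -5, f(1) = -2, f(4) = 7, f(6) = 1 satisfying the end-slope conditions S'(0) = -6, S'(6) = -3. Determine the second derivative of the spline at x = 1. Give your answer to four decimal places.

-2.3077

With m_i denoting the second derivative at x_i, h_i = 1, 3, 2, and Δ_i = (y_(i+1) − y_i)/h_i = 3, 3, -3:
  1·m_0 + 8·m_1 + 3·m_2 = 6(Δ_1 - Δ_0) = 0
  3·m_1 + 10·m_2 + 2·m_3 = 6(Δ_2 - Δ_1) = -36
Clamped end conditions give two more equations: 2h_0·m_0 + h_0·m_1 = 6(Δ_0 - S'(0)) = 54 and h_2·m_2 + 2h_2·m_3 = 6(S'(6) - Δ_2) = 0.
Forward elimination and back-substitution give m_0 = 366/13, m_1 = -30/13, m_2 = -42/13, m_3 = 21/13.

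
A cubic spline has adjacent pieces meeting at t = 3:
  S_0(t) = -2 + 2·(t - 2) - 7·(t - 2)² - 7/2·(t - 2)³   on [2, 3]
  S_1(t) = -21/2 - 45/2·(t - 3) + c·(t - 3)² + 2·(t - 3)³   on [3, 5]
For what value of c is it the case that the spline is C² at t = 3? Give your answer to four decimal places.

-17.5000

S_0''(t) = -14 - 21·(t - 2), so S_0''(3) = -35. On the right, S_1''(3) = 2c, so c = -35/2.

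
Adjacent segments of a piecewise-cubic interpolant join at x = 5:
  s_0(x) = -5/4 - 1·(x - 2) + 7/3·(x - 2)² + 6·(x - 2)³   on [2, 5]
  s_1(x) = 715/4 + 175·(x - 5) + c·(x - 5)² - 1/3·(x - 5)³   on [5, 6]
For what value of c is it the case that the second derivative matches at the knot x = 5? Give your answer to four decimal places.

56.3333

s_0''(x) = 14/3 + 36·(x - 2), so s_0''(5) = 338/3. On the right, s_1''(5) = 2c, so c = 169/3.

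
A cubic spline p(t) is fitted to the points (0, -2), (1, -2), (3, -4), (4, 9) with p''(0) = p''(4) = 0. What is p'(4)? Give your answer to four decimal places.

15.6875

Let M_i = p''(x_i). Step sizes h_i = 1, 2, 1; slopes of the chords Δ_i = (y_(i+1) - y_i)/h_i = 0, -1, 13.
  1·M_0 + 6·M_1 + 2·M_2 = 6(Δ_1 - Δ_0) = -6
  2·M_1 + 6·M_2 + 1·M_3 = 6(Δ_2 - Δ_1) = 84
Natural end conditions: M_0 = M_3 = 0.
Hence M_0 = 0, M_1 = -51/8, M_2 = 129/8, M_3 = 0.
On [3, 4], p'(t) = b_2 + 2c_2·(t - 3) + 3d_2·(t - 3)² with b_2 = Δ_2 - h_2(2M_2 + M_3)/6 = 61/8, c_2 = M_2/2 = 129/16, d_2 = (M_3 - M_2)/(6h_2) = -43/16. So p'(4) = 251/16.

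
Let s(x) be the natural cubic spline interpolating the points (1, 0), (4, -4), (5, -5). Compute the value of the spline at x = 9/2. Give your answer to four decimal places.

With M_i denoting the second derivative at x_i, h_i = 3, 1, and Δ_i = (y_(i+1) − y_i)/h_i = -4/3, -1:
  3·M_0 + 8·M_1 + 1·M_2 = 6(Δ_1 - Δ_0) = 2
Natural end conditions: M_0 = M_2 = 0.
Solving: M_0 = 0, M_1 = 1/4, M_2 = 0.
On [4, 5], s(x) = -4 - 13/12·(x - 4) + 1/8·(x - 4)² - 1/24·(x - 4)³.
With (x - 4) = 1/2: s(9/2) = -289/64.

-4.5156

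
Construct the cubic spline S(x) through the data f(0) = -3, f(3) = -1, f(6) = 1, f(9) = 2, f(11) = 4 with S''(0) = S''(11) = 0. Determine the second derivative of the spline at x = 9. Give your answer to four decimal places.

0.4928

Let M_i = S''(x_i). Step sizes h_i = 3, 3, 3, 2; slopes of the chords Δ_i = (y_(i+1) - y_i)/h_i = 2/3, 2/3, 1/3, 1.
  3·M_0 + 12·M_1 + 3·M_2 = 6(Δ_1 - Δ_0) = 0
  3·M_1 + 12·M_2 + 3·M_3 = 6(Δ_2 - Δ_1) = -2
  3·M_2 + 10·M_3 + 2·M_4 = 6(Δ_3 - Δ_2) = 4
Natural end conditions: M_0 = M_4 = 0.
Forward elimination and back-substitution give M_0 = 0, M_1 = 16/207, M_2 = -64/207, M_3 = 34/69, M_4 = 0.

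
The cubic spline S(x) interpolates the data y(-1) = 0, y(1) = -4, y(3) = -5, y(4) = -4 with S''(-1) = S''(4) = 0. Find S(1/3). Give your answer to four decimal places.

-2.8687

Put m_i = S'' at the i-th knot. Here h = (2, 2, 1) and Δ = (-2, -1/2, 1), so the interior equations h_(i-1)·m_(i-1) + 2(h_(i-1)+h_i)·m_i + h_i·m_(i+1) = 6(Δ_i − Δ_(i-1)) read
  2·m_0 + 8·m_1 + 2·m_2 = 6(Δ_1 - Δ_0) = 9
  2·m_1 + 6·m_2 + 1·m_3 = 6(Δ_2 - Δ_1) = 9
Natural end conditions: m_0 = m_3 = 0.
Forward elimination and back-substitution give m_0 = 0, m_1 = 9/11, m_2 = 27/22, m_3 = 0.
On [-1, 1], S(x) = 0 - 25/11·(x + 1) + 0·(x + 1)² + 3/44·(x + 1)³.
With (x + 1) = 4/3: S(1/3) = -284/99.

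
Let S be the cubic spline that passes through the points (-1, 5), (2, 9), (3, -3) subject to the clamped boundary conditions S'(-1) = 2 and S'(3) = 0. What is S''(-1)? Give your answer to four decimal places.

Write M_i for S''(x_i). With h_i = 3, 1 and divided differences Δ_i = 4/3, -12, the continuity of S' gives the tridiagonal system
  3·M_0 + 8·M_1 + 1·M_2 = 6(Δ_1 - Δ_0) = -80
Clamped end conditions give two more equations: 2h_0·M_0 + h_0·M_1 = 6(Δ_0 - S'(-1)) = -4 and h_1·M_1 + 2h_1·M_2 = 6(S'(3) - Δ_1) = 72.
Hence M_0 = 53/6, M_1 = -19, M_2 = 91/2.

8.8333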